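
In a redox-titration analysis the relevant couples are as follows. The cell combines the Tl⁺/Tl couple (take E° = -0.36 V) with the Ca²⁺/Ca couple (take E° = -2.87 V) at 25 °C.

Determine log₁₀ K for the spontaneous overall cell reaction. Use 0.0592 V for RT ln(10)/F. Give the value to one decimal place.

84.8

Cathode: Tl⁺/Tl; anode: Ca²⁺/Ca. E°cell = +2.51 V, n = 2.
log K = nE°cell / 0.0592 = (2)(+2.51) / 0.0592 = 84.8.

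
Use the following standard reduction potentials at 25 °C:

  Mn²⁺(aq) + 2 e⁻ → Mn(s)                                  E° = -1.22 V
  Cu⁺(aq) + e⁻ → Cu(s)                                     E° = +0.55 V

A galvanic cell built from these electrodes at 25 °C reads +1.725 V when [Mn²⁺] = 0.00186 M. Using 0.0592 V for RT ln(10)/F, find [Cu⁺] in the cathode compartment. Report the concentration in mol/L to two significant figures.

0.0075 M

Cu⁺/Cu is the cathode, Mn²⁺/Mn the anode: E°cell = +1.77 V, n = 2.
Overall reaction: 2 Cu⁺(aq) + Mn(s) → 2 Cu(s) + Mn²⁺(aq); Q = [Mn²⁺]^1/[Cu⁺]^2.
From E = E° − (0.0592/n) log Q: log Q = (E° − E)·n/0.0592 = (+1.77 − (+1.725))·2/0.0592 = 1.5203.
So 2·log[Cu⁺] = 1·log(0.00186) − log Q = -2.7305 − (1.5203) = -4.2508; log[Cu⁺] = -4.2508 / 2 = -2.1254; [Cu⁺] = 10^(-2.1254) ≈ 0.0075 M.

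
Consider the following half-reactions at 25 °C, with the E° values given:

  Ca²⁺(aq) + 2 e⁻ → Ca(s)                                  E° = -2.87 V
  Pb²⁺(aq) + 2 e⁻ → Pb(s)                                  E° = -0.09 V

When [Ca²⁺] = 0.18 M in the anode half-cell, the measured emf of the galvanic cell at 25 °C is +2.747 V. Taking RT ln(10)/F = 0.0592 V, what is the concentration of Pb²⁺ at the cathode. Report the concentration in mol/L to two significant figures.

Pb²⁺/Pb is the cathode, Ca²⁺/Ca the anode: E°cell = +2.78 V, n = 2.
Overall reaction: Pb²⁺(aq) + Ca(s) → Pb(s) + Ca²⁺(aq); Q = [Ca²⁺]^1/[Pb²⁺]^1.
From E = E° − (0.0592/n) log Q: log Q = (E° − E)·n/0.0592 = (+2.78 − (+2.747))·2/0.0592 = 1.1149.
So 1·log[Pb²⁺] = 1·log(0.18) − log Q = -0.7447 − (1.1149) = -1.8596; [Pb²⁺] = 10^(-1.8596) ≈ 0.014 M.

0.014 M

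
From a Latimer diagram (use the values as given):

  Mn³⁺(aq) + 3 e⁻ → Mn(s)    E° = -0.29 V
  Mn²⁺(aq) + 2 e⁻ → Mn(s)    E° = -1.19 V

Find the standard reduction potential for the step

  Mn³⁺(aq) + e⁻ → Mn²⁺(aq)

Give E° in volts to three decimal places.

+1.510 V

Sequential free energies add, so n₃E°₃ = n₁E°₁ + n₂E°₂.
With n₃ = 3, and the known step contributing 2×(-1.19) V, the unknown satisfies 1·E° = 3×(-0.29) − 2×(-1.19) = +1.510.
E° = +1.510 / 1 = +1.510 V.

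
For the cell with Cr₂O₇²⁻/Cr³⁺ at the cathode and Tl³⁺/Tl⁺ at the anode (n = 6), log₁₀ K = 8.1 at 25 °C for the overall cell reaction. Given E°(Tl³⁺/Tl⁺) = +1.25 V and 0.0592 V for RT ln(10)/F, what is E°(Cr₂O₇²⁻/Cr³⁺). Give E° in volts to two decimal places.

E°cell = (0.0592/n)·log K = (0.0592/6)(8.1) = +0.080 V.
Since Cr₂O₇²⁻/Cr³⁺ is the cathode and Tl³⁺/Tl⁺ the anode, E°cell = E°(Cr₂O₇²⁻/Cr³⁺) − E°(Tl³⁺/Tl⁺).
So E°(Cr₂O₇²⁻/Cr³⁺) = E°cell + E°(Tl³⁺/Tl⁺) = +0.080 + (+1.25) = +1.33 V.

+1.33 V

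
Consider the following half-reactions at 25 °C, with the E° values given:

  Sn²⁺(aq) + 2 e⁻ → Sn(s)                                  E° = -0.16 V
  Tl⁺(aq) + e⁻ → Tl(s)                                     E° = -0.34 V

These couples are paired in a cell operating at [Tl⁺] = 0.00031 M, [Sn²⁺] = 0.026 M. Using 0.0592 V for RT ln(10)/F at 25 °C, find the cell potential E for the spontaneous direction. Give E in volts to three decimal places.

+0.341 V

Sn²⁺/Sn is the cathode (higher E°), Tl⁺/Tl the anode: E°cell = -0.16 − (-0.34) = +0.18 V, n = 2.
Overall: Sn²⁺(aq) + 2 Tl(s) → Sn(s) + 2 Tl⁺(aq)
Q = [Tl⁺]^2 / ([Sn²⁺]); log Q = -5.432.
E = E° − (0.0592/n) log Q = +0.18 − (0.0592/2)(-5.432) = +0.341 V.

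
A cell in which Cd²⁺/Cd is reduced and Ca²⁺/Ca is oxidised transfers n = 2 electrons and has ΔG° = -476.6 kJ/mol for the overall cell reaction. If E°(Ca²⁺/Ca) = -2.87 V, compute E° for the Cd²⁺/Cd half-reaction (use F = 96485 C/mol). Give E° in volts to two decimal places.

-0.40 V

E°cell = −ΔG°/(nF) = −(-476.6×10³)/((2)(96485)) = +2.470 V.
Since Cd²⁺/Cd is the cathode and Ca²⁺/Ca the anode, E°cell = E°(Cd²⁺/Cd) − E°(Ca²⁺/Ca).
So E°(Cd²⁺/Cd) = E°cell + E°(Ca²⁺/Ca) = +2.470 + (-2.87) = -0.40 V.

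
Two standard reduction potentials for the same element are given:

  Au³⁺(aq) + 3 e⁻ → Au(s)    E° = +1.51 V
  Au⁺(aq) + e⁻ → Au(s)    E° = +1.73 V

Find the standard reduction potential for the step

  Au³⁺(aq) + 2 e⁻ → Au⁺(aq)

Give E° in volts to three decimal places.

Sequential free energies add, so n₃E°₃ = n₁E°₁ + n₂E°₂.
With n₃ = 3, and the known step contributing 1×(+1.73) V, the unknown satisfies 2·E° = 3×(+1.51) − 1×(+1.73) = +2.800.
E° = +2.800 / 2 = +1.400 V.

+1.400 V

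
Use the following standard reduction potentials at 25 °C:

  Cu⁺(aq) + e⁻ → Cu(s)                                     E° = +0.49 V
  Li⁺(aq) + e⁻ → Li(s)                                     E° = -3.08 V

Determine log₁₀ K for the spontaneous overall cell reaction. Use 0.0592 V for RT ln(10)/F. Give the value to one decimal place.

Cathode: Cu⁺/Cu; anode: Li⁺/Li. E°cell = +3.57 V, n = 1.
log K = nE°cell / 0.0592 = (1)(+3.57) / 0.0592 = 60.3.

60.3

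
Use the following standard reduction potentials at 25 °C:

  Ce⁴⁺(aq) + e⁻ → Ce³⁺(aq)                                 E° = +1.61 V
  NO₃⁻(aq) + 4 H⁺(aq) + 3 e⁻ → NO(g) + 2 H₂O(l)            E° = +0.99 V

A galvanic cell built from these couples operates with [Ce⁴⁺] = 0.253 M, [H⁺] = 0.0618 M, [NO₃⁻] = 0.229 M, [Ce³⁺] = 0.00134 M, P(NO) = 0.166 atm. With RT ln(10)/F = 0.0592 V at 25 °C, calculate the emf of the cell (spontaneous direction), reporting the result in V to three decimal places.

+0.847 V

Ce⁴⁺/Ce³⁺ is the cathode (higher E°), NO₃⁻/NO the anode: E°cell = +1.61 − (+0.99) = +0.62 V, n = 3.
Overall: 3 Ce⁴⁺(aq) + NO(g) + 2 H₂O(l) → 3 Ce³⁺(aq) + NO₃⁻(aq) + 4 H⁺(aq)
Q = [Ce³⁺]^3·[NO₃⁻]·[H⁺]^4 / ([Ce⁴⁺]^3·P(NO)); log Q = -11.524.
E = E° − (0.0592/n) log Q = +0.62 − (0.0592/3)(-11.524) = +0.847 V.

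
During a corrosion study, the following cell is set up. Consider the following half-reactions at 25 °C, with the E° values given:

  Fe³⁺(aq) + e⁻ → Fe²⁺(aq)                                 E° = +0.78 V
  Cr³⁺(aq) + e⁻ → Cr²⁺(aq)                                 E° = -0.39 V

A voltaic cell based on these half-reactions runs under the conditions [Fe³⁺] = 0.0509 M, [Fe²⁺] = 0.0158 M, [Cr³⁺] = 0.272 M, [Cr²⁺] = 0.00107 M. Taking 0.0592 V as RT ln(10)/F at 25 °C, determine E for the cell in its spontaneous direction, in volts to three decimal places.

Fe³⁺/Fe²⁺ is the cathode (higher E°), Cr³⁺/Cr²⁺ the anode: E°cell = +0.78 − (-0.39) = +1.17 V, n = 1.
Overall: Fe³⁺(aq) + Cr²⁺(aq) → Fe²⁺(aq) + Cr³⁺(aq)
Q = [Fe²⁺]·[Cr³⁺] / ([Fe³⁺]·[Cr²⁺]); log Q = 1.897.
E = E° − (0.0592/n) log Q = +1.17 − (0.0592/1)(1.897) = +1.058 V.

+1.058 V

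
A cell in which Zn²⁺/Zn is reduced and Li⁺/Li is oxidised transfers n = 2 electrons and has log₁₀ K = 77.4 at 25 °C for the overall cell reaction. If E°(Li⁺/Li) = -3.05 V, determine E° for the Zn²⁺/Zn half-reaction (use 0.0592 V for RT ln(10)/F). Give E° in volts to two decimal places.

E°cell = (0.0592/n)·log K = (0.0592/2)(77.4) = +2.291 V.
Since Zn²⁺/Zn is the cathode and Li⁺/Li the anode, E°cell = E°(Zn²⁺/Zn) − E°(Li⁺/Li).
So E°(Zn²⁺/Zn) = E°cell + E°(Li⁺/Li) = +2.291 + (-3.05) = -0.76 V.

-0.76 V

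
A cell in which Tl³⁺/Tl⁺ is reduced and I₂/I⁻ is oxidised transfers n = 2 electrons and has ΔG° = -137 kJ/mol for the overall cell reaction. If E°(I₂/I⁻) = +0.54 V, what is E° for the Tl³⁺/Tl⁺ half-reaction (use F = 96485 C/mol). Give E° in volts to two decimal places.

E°cell = −ΔG°/(nF) = −(-137×10³)/((2)(96485)) = +0.710 V.
Since Tl³⁺/Tl⁺ is the cathode and I₂/I⁻ the anode, E°cell = E°(Tl³⁺/Tl⁺) − E°(I₂/I⁻).
So E°(Tl³⁺/Tl⁺) = E°cell + E°(I₂/I⁻) = +0.710 + (+0.54) = +1.25 V.

+1.25 V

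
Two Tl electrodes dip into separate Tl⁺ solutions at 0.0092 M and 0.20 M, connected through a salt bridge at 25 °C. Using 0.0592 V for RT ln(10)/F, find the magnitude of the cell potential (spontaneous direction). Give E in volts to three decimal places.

For a concentration cell E°cell = 0. The 0.20 M side is the cathode (reduction is favoured where [Tl⁺] is higher).
With n = 1, E = −(0.0592/1) log([Tl⁺]ₐₙ/[Tl⁺]꜀ₐₜ) = −(0.0592/1) log(0.0092/0.2) = −(0.0592/1)(-1.337) = +0.079 V.

+0.079 V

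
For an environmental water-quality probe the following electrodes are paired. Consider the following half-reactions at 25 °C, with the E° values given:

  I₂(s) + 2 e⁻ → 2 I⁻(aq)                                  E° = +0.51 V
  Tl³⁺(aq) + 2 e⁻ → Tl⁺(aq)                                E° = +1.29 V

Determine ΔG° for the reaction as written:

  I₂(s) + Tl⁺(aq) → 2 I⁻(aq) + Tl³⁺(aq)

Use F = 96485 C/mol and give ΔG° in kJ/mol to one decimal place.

As written, I₂/I⁻ is reduced (cathode) and Tl³⁺/Tl⁺ is oxidised (anode), so E°cell = (+0.51) − (+1.29) = -0.78 V.
Balancing electrons gives n = 2.
ΔG° = −nFE° = −(2)(96485)(-0.78) = 150,517 J = +150.5 kJ/mol.

+150.5 kJ/mol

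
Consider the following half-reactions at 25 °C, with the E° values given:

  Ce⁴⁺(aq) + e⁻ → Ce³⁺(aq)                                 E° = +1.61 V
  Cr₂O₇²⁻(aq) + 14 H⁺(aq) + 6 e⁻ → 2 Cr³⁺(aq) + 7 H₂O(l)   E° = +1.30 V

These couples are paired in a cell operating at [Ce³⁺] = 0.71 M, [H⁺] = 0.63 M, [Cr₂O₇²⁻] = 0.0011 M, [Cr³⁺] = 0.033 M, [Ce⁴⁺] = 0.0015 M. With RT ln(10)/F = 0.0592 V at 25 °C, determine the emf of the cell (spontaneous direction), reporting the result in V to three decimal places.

Ce⁴⁺/Ce³⁺ is the cathode (higher E°), Cr₂O₇²⁻/Cr³⁺ the anode: E°cell = +1.61 − (+1.30) = +0.31 V, n = 6.
Overall: 6 Ce⁴⁺(aq) + 2 Cr³⁺(aq) + 7 H₂O(l) → 6 Ce³⁺(aq) + Cr₂O₇²⁻(aq) + 14 H⁺(aq)
Q = [Ce³⁺]^6·[Cr₂O₇²⁻]·[H⁺]^14 / ([Ce⁴⁺]^6·[Cr³⁺]^2); log Q = 13.246.
E = E° − (0.0592/n) log Q = +0.31 − (0.0592/6)(13.246) = +0.179 V.

+0.179 V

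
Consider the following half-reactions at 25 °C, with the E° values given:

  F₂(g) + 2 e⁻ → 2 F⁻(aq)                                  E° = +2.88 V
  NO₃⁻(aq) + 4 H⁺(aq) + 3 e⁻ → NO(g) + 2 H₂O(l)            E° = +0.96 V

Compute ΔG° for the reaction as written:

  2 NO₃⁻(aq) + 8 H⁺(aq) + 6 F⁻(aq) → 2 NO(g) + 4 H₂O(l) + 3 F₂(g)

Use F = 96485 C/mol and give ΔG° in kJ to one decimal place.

As written, NO₃⁻/NO is reduced (cathode) and F₂/F⁻ is oxidised (anode), so E°cell = (+0.96) − (+2.88) = -1.92 V.
Balancing electrons gives n = 6.
ΔG° = −nFE° = −(6)(96485)(-1.92) = 1,111,507 J = +1111.5 kJ.

+1111.5 kJ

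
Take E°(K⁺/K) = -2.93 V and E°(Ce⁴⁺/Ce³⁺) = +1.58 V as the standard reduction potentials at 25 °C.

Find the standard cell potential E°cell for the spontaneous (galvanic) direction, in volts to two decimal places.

+4.51 V

The Ce⁴⁺/Ce³⁺ couple has the higher reduction potential, so it is the cathode; K⁺/K is oxidised at the anode.
E°cell = E°(cathode) − E°(anode) = (+1.58) − (-2.93) = +4.51 V.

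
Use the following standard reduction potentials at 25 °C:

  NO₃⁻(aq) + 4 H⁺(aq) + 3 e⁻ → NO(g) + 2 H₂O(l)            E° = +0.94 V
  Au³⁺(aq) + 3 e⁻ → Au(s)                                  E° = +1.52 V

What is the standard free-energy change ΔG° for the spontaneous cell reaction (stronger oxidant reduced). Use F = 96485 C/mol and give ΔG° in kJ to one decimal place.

-167.9 kJ

Au³⁺/Au (E° = +1.52 V) is the cathode; NO₃⁻/NO (E° = +0.94 V) is the anode, so E°cell = +0.58 V.
Balancing electrons gives n = 3 (lcm of 3 and 3).
ΔG° = −nFE° = −(3)(96485)(+0.58) = -167,884 J = -167.9 kJ.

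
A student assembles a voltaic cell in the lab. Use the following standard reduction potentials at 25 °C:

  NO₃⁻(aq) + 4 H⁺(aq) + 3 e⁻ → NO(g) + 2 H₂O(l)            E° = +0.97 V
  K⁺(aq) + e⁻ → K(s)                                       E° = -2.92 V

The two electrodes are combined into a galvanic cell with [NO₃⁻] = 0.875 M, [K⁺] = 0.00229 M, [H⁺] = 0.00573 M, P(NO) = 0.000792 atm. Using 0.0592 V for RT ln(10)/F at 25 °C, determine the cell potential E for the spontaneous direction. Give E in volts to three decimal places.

NO₃⁻/NO is the cathode (higher E°), K⁺/K the anode: E°cell = +0.97 − (-2.92) = +3.89 V, n = 3.
Overall: NO₃⁻(aq) + 4 H⁺(aq) + 3 K(s) → NO(g) + 2 H₂O(l) + 3 K⁺(aq)
Q = P(NO)·[K⁺]^3 / ([NO₃⁻]·[H⁺]^4); log Q = -1.996.
E = E° − (0.0592/n) log Q = +3.89 − (0.0592/3)(-1.996) = +3.929 V.

+3.929 V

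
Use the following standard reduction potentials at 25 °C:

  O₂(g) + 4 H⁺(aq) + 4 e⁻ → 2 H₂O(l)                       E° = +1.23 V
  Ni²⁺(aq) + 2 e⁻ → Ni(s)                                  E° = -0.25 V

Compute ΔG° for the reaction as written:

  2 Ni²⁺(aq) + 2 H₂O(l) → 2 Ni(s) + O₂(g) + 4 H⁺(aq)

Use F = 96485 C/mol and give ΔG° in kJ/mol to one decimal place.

+571.2 kJ/mol

As written, Ni²⁺/Ni is reduced (cathode) and O₂/H₂O is oxidised (anode), so E°cell = (-0.25) − (+1.23) = -1.48 V.
Balancing electrons gives n = 4.
ΔG° = −nFE° = −(4)(96485)(-1.48) = 571,191 J = +571.2 kJ/mol.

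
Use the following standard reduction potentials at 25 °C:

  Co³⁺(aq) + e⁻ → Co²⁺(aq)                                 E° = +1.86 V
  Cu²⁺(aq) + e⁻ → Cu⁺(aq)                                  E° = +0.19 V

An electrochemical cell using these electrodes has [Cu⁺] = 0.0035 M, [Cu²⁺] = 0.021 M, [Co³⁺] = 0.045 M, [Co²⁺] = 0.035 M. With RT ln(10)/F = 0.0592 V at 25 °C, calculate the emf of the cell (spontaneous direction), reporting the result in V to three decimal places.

+1.630 V

Co³⁺/Co²⁺ is the cathode (higher E°), Cu²⁺/Cu⁺ the anode: E°cell = +1.86 − (+0.19) = +1.67 V, n = 1.
Overall: Co³⁺(aq) + Cu⁺(aq) → Co²⁺(aq) + Cu²⁺(aq)
Q = [Co²⁺]·[Cu²⁺] / ([Co³⁺]·[Cu⁺]); log Q = 0.669.
E = E° − (0.0592/n) log Q = +1.67 − (0.0592/1)(0.669) = +1.630 V.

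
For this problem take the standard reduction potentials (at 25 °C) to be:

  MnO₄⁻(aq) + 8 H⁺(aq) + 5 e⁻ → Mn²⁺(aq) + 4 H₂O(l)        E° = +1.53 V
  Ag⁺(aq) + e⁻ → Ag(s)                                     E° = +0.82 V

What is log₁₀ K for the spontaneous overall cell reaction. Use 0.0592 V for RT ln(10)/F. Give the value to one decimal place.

Cathode: MnO₄⁻/Mn²⁺; anode: Ag⁺/Ag. E°cell = +0.71 V, n = 5.
log K = nE°cell / 0.0592 = (5)(+0.71) / 0.0592 = 60.0.

60.0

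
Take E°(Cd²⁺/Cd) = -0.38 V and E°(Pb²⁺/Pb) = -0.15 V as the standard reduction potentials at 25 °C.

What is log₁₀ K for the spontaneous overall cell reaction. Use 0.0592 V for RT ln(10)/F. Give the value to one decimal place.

Cathode: Pb²⁺/Pb; anode: Cd²⁺/Cd. E°cell = +0.23 V, n = 2.
log K = nE°cell / 0.0592 = (2)(+0.23) / 0.0592 = 7.8.

7.8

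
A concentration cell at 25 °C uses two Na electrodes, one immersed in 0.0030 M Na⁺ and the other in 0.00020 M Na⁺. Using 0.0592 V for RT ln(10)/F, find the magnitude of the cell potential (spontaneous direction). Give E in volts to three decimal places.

+0.070 V

For a concentration cell E°cell = 0. The 0.0030 M side is the cathode (reduction is favoured where [Na⁺] is higher).
With n = 1, E = −(0.0592/1) log([Na⁺]ₐₙ/[Na⁺]꜀ₐₜ) = −(0.0592/1) log(0.0002/0.003) = −(0.0592/1)(-1.176) = +0.070 V.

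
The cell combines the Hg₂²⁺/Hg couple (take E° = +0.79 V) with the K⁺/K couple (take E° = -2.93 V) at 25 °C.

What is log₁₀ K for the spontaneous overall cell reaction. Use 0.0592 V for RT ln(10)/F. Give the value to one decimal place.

125.7

Cathode: Hg₂²⁺/Hg; anode: K⁺/K. E°cell = +3.72 V, n = 2.
log K = nE°cell / 0.0592 = (2)(+3.72) / 0.0592 = 125.7.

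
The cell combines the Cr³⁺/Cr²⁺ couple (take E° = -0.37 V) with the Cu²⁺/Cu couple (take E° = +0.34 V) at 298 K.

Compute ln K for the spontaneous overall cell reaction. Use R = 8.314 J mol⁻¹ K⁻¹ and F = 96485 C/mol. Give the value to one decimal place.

55.3

Cathode: Cu²⁺/Cu; anode: Cr³⁺/Cr²⁺. E°cell = (+0.34) − (-0.37) = +0.71 V, with n = 2.
ΔG° = −nFE° = −RT ln K, so ln K = nFE°/(RT) = (2)(96485)(+0.71) / ((8.314)(298)) = 55.300.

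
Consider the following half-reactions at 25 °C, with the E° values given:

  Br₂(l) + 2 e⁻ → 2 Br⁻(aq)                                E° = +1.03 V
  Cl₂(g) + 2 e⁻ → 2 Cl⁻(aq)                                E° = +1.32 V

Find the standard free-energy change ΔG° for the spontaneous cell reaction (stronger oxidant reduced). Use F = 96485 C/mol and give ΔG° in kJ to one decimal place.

-56.0 kJ

Cl₂/Cl⁻ (E° = +1.32 V) is the cathode; Br₂/Br⁻ (E° = +1.03 V) is the anode, so E°cell = +0.29 V.
Balancing electrons gives n = 2 (lcm of 2 and 2).
ΔG° = −nFE° = −(2)(96485)(+0.29) = -55,961 J = -56.0 kJ.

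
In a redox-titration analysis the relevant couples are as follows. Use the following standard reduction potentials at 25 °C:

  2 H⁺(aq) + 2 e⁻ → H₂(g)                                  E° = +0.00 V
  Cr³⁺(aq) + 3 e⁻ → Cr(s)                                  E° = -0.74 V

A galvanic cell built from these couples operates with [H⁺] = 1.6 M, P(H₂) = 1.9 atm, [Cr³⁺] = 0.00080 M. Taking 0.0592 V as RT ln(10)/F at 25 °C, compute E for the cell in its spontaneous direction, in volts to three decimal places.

+0.805 V

H⁺/H₂ is the cathode (higher E°), Cr³⁺/Cr the anode: E°cell = +0.00 − (-0.74) = +0.74 V, n = 6.
Overall: 6 H⁺(aq) + 2 Cr(s) → 3 H₂(g) + 2 Cr³⁺(aq)
Q = P(H₂)^3·[Cr³⁺]^2 / ([H⁺]^6); log Q = -6.582.
E = E° − (0.0592/n) log Q = +0.74 − (0.0592/6)(-6.582) = +0.805 V.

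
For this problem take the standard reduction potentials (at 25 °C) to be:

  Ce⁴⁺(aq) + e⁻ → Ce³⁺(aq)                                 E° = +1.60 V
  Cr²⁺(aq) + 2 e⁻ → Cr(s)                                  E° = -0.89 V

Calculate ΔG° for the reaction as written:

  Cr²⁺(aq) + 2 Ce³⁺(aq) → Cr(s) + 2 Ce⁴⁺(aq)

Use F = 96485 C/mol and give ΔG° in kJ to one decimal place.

+480.5 kJ

As written, Cr²⁺/Cr is reduced (cathode) and Ce⁴⁺/Ce³⁺ is oxidised (anode), so E°cell = (-0.89) − (+1.60) = -2.49 V.
Balancing electrons gives n = 2.
ΔG° = −nFE° = −(2)(96485)(-2.49) = 480,495 J = +480.5 kJ.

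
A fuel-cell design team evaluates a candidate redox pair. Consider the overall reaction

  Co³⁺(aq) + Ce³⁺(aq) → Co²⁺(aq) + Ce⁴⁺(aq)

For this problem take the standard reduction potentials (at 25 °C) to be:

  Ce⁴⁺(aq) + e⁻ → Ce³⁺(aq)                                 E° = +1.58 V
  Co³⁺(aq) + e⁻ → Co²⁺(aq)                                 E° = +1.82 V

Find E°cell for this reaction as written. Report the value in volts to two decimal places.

+0.24 V

The Co³⁺/Co²⁺ couple has the higher reduction potential, so it is the cathode; Ce⁴⁺/Ce³⁺ is oxidised at the anode.
E°cell = E°(cathode) − E°(anode) = (+1.82) − (+1.58) = +0.24 V.
Since E°cell > 0, the reaction is spontaneous under standard conditions.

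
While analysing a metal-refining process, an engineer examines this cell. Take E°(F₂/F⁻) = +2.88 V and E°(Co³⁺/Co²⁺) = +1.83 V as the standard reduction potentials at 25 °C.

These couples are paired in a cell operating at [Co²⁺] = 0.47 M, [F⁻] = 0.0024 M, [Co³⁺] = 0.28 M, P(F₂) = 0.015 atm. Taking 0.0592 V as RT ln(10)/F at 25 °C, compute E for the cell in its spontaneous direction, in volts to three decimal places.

+1.164 V

F₂/F⁻ is the cathode (higher E°), Co³⁺/Co²⁺ the anode: E°cell = +2.88 − (+1.83) = +1.05 V, n = 2.
Overall: F₂(g) + 2 Co²⁺(aq) → 2 F⁻(aq) + 2 Co³⁺(aq)
Q = [F⁻]^2·[Co³⁺]^2 / (P(F₂)·[Co²⁺]^2); log Q = -3.866.
E = E° − (0.0592/n) log Q = +1.05 − (0.0592/2)(-3.866) = +1.164 V.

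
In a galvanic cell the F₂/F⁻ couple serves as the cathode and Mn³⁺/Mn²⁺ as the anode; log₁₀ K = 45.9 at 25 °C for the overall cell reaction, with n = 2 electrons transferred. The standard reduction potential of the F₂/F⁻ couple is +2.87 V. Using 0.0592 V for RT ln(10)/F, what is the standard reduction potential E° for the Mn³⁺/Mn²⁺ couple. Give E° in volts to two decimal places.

+1.51 V

E°cell = (0.0592/n)·log K = (0.0592/2)(45.9) = +1.359 V.
Since F₂/F⁻ is the cathode and Mn³⁺/Mn²⁺ the anode, E°cell = E°(F₂/F⁻) − E°(Mn³⁺/Mn²⁺).
So E°(Mn³⁺/Mn²⁺) = E°(F₂/F⁻) − E°cell = (+2.87) − (+1.359) = +1.51 V.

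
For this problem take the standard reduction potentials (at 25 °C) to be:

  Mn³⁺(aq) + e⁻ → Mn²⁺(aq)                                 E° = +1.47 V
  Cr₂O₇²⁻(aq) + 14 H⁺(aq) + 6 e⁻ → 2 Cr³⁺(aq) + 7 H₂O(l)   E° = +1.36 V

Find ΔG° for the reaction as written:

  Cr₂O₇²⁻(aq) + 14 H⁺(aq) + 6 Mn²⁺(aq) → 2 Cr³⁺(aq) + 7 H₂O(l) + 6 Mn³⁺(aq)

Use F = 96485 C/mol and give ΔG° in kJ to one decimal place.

As written, Cr₂O₇²⁻/Cr³⁺ is reduced (cathode) and Mn³⁺/Mn²⁺ is oxidised (anode), so E°cell = (+1.36) − (+1.47) = -0.11 V.
Balancing electrons gives n = 6.
ΔG° = −nFE° = −(6)(96485)(-0.11) = 63,680 J = +63.7 kJ.

+63.7 kJ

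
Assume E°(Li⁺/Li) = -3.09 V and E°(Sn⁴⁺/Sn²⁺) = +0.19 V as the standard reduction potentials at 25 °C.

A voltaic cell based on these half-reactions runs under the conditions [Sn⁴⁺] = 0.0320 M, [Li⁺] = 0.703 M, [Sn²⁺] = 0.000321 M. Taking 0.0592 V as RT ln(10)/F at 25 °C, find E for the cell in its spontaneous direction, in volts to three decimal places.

Sn⁴⁺/Sn²⁺ is the cathode (higher E°), Li⁺/Li the anode: E°cell = +0.19 − (-3.09) = +3.28 V, n = 2.
Overall: Sn⁴⁺(aq) + 2 Li(s) → Sn²⁺(aq) + 2 Li⁺(aq)
Q = [Sn²⁺]·[Li⁺]^2 / ([Sn⁴⁺]); log Q = -2.305.
E = E° − (0.0592/n) log Q = +3.28 − (0.0592/2)(-2.305) = +3.348 V.

+3.348 V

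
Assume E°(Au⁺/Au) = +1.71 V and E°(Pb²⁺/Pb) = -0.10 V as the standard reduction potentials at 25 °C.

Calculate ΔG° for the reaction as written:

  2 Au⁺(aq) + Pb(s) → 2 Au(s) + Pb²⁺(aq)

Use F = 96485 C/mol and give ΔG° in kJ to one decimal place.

-349.3 kJ

As written, Au⁺/Au is reduced (cathode) and Pb²⁺/Pb is oxidised (anode), so E°cell = (+1.71) − (-0.10) = +1.81 V.
Balancing electrons gives n = 2.
ΔG° = −nFE° = −(2)(96485)(+1.81) = -349,276 J = -349.3 kJ.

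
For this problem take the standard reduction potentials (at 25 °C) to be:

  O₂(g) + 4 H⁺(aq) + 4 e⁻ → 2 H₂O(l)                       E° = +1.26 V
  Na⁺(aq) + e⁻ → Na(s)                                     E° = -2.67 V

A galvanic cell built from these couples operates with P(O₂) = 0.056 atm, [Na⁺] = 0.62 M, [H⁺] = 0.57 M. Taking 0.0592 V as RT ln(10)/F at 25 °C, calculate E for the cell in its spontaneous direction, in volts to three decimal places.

+3.909 V

O₂/H₂O is the cathode (higher E°), Na⁺/Na the anode: E°cell = +1.26 − (-2.67) = +3.93 V, n = 4.
Overall: O₂(g) + 4 H⁺(aq) + 4 Na(s) → 2 H₂O(l) + 4 Na⁺(aq)
Q = [Na⁺]^4 / (P(O₂)·[H⁺]^4); log Q = 1.398.
E = E° − (0.0592/n) log Q = +3.93 − (0.0592/4)(1.398) = +3.909 V.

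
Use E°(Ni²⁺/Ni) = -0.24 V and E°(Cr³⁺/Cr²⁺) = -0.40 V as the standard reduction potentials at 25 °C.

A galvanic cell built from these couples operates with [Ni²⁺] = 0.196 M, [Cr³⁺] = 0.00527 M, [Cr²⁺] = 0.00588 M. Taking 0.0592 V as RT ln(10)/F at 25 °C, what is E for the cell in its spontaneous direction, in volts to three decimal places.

+0.142 V

Ni²⁺/Ni is the cathode (higher E°), Cr³⁺/Cr²⁺ the anode: E°cell = -0.24 − (-0.40) = +0.16 V, n = 2.
Overall: Ni²⁺(aq) + 2 Cr²⁺(aq) → Ni(s) + 2 Cr³⁺(aq)
Q = [Cr³⁺]^2 / ([Ni²⁺]·[Cr²⁺]^2); log Q = 0.613.
E = E° − (0.0592/n) log Q = +0.16 − (0.0592/2)(0.613) = +0.142 V.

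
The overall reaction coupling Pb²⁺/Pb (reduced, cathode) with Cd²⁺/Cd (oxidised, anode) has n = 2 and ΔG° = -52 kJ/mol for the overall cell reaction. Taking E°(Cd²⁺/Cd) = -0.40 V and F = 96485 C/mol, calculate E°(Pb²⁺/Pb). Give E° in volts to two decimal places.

E°cell = −ΔG°/(nF) = −(-52×10³)/((2)(96485)) = +0.269 V.
Since Pb²⁺/Pb is the cathode and Cd²⁺/Cd the anode, E°cell = E°(Pb²⁺/Pb) − E°(Cd²⁺/Cd).
So E°(Pb²⁺/Pb) = E°cell + E°(Cd²⁺/Cd) = +0.269 + (-0.40) = -0.13 V.

-0.13 V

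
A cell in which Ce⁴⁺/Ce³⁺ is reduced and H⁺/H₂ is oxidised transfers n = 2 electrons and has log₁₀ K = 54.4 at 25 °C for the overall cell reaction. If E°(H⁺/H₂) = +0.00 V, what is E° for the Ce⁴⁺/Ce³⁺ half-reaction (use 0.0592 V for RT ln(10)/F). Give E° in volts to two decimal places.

+1.61 V

E°cell = (0.0592/n)·log K = (0.0592/2)(54.4) = +1.610 V.
Since Ce⁴⁺/Ce³⁺ is the cathode and H⁺/H₂ the anode, E°cell = E°(Ce⁴⁺/Ce³⁺) − E°(H⁺/H₂).
So E°(Ce⁴⁺/Ce³⁺) = E°cell + E°(H⁺/H₂) = +1.610 + (+0.00) = +1.61 V.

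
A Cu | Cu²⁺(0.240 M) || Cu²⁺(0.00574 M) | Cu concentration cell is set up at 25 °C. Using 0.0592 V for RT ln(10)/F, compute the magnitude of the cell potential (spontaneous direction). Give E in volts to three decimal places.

For a concentration cell E°cell = 0. The 0.240 M side is the cathode (reduction is favoured where [Cu²⁺] is higher).
With n = 2, E = −(0.0592/2) log([Cu²⁺]ₐₙ/[Cu²⁺]꜀ₐₜ) = −(0.0592/2) log(0.00574/0.24) = −(0.0592/2)(-1.621) = +0.048 V.

+0.048 V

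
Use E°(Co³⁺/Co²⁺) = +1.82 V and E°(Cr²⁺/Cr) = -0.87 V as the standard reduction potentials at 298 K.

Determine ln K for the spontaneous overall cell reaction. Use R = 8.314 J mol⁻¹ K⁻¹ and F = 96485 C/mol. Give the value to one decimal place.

209.5

Cathode: Co³⁺/Co²⁺; anode: Cr²⁺/Cr. E°cell = (+1.82) − (-0.87) = +2.69 V, with n = 2.
ΔG° = −nFE° = −RT ln K, so ln K = nFE°/(RT) = (2)(96485)(+2.69) / ((8.314)(298)) = 209.515.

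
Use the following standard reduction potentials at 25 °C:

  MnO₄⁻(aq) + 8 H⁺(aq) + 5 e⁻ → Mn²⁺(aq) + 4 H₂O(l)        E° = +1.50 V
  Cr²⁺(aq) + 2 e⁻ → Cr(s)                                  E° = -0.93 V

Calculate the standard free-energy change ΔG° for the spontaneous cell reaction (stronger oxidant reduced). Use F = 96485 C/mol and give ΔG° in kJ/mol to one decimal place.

-2344.6 kJ/mol

MnO₄⁻/Mn²⁺ (E° = +1.50 V) is the cathode; Cr²⁺/Cr (E° = -0.93 V) is the anode, so E°cell = +2.43 V.
Balancing electrons gives n = 10 (lcm of 5 and 2).
ΔG° = −nFE° = −(10)(96485)(+2.43) = -2,344,586 J = -2344.6 kJ/mol.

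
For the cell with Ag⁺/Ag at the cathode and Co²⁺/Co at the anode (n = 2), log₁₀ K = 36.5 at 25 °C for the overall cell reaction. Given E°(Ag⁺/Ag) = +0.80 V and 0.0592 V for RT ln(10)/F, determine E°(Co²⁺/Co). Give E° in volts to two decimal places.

-0.28 V

E°cell = (0.0592/n)·log K = (0.0592/2)(36.5) = +1.080 V.
Since Ag⁺/Ag is the cathode and Co²⁺/Co the anode, E°cell = E°(Ag⁺/Ag) − E°(Co²⁺/Co).
So E°(Co²⁺/Co) = E°(Ag⁺/Ag) − E°cell = (+0.80) − (+1.080) = -0.28 V.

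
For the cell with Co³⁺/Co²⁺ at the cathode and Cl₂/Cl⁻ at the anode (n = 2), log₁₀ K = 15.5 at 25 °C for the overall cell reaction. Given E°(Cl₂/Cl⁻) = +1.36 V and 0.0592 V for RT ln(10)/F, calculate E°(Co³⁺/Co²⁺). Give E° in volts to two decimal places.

E°cell = (0.0592/n)·log K = (0.0592/2)(15.5) = +0.459 V.
Since Co³⁺/Co²⁺ is the cathode and Cl₂/Cl⁻ the anode, E°cell = E°(Co³⁺/Co²⁺) − E°(Cl₂/Cl⁻).
So E°(Co³⁺/Co²⁺) = E°cell + E°(Cl₂/Cl⁻) = +0.459 + (+1.36) = +1.82 V.

+1.82 V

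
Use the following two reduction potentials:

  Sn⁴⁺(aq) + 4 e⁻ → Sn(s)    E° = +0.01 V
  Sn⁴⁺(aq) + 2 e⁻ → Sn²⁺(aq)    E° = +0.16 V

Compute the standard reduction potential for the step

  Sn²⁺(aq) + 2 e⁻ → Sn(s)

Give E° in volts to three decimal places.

-0.140 V

Sequential free energies add, so n₃E°₃ = n₁E°₁ + n₂E°₂.
With n₃ = 4, and the known step contributing 2×(+0.16) V, the unknown satisfies 2·E° = 4×(+0.01) − 2×(+0.16) = -0.280.
E° = -0.280 / 2 = -0.140 V.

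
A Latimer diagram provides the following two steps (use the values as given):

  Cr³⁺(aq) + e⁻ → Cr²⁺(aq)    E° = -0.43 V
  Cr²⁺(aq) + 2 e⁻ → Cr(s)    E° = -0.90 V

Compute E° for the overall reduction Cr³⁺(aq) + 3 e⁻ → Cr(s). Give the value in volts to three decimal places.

Adding the free-energy changes (−nFE°) of the two steps gives −n₃FE°₃ = −n₁FE°₁ − n₂FE°₂.
E°₃ = (1×-0.43 + 2×-0.90) / 3 = (-2.230) / 3 = -0.743 V.

-0.743 V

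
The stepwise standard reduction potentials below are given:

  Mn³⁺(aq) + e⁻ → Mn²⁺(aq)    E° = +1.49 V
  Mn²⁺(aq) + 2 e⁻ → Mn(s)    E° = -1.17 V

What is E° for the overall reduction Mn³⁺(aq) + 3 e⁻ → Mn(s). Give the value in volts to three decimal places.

Since ΔG° = −nFE° is additive over sequential reductions, n₃E°₃ = n₁E°₁ + n₂E°₂.
E°₃ = (1×+1.49 + 2×-1.17) / 3 = (-0.850) / 3 = -0.283 V.
E° values themselves are not directly additive — weighting by electron count is essential.

-0.283 V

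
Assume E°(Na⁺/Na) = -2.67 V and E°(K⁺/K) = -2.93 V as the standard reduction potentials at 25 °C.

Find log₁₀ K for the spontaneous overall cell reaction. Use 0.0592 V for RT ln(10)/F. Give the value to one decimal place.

4.4

Cathode: Na⁺/Na; anode: K⁺/K. E°cell = +0.26 V, n = 1.
log K = nE°cell / 0.0592 = (1)(+0.26) / 0.0592 = 4.4.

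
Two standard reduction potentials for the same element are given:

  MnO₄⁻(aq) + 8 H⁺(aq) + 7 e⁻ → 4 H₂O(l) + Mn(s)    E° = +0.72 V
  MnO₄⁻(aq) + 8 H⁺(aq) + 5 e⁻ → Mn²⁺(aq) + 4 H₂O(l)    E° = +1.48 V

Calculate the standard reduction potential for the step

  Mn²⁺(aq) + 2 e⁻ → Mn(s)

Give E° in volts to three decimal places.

-1.180 V

Sequential free energies add, so n₃E°₃ = n₁E°₁ + n₂E°₂.
With n₃ = 7, and the known step contributing 5×(+1.48) V, the unknown satisfies 2·E° = 7×(+0.72) − 5×(+1.48) = -2.360.
E° = -2.360 / 2 = -1.180 V.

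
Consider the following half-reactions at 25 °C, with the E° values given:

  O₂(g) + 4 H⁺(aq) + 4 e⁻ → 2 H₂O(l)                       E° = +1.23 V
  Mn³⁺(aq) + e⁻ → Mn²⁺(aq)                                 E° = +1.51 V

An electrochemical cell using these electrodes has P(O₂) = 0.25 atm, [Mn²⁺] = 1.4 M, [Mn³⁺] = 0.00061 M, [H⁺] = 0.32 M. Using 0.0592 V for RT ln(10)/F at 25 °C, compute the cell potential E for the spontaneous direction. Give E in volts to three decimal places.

+0.119 V

Mn³⁺/Mn²⁺ is the cathode (higher E°), O₂/H₂O the anode: E°cell = +1.51 − (+1.23) = +0.28 V, n = 4.
Overall: 4 Mn³⁺(aq) + 2 H₂O(l) → 4 Mn²⁺(aq) + O₂(g) + 4 H⁺(aq)
Q = [Mn²⁺]^4·P(O₂)·[H⁺]^4 / ([Mn³⁺]^4); log Q = 10.862.
E = E° − (0.0592/n) log Q = +0.28 − (0.0592/4)(10.862) = +0.119 V.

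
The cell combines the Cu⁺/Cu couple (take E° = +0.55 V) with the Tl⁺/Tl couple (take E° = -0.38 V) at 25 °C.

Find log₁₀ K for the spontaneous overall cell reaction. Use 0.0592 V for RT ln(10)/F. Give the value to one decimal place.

15.7

Cathode: Cu⁺/Cu; anode: Tl⁺/Tl. E°cell = +0.93 V, n = 1.
log K = nE°cell / 0.0592 = (1)(+0.93) / 0.0592 = 15.7.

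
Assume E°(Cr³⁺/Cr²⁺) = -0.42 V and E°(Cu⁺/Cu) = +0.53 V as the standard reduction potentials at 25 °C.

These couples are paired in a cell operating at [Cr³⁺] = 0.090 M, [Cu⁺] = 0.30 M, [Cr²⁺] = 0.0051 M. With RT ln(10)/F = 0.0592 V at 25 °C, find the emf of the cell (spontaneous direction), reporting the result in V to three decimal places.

+0.845 V

Cu⁺/Cu is the cathode (higher E°), Cr³⁺/Cr²⁺ the anode: E°cell = +0.53 − (-0.42) = +0.95 V, n = 1.
Overall: Cu⁺(aq) + Cr²⁺(aq) → Cu(s) + Cr³⁺(aq)
Q = [Cr³⁺] / ([Cu⁺]·[Cr²⁺]); log Q = 1.770.
E = E° − (0.0592/n) log Q = +0.95 − (0.0592/1)(1.770) = +0.845 V.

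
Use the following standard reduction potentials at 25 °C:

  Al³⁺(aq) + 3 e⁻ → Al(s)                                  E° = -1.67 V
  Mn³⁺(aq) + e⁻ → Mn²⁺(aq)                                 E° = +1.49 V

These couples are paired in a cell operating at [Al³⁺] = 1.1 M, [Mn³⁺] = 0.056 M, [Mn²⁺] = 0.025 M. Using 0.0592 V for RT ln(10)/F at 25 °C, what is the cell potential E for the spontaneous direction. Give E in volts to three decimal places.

+3.180 V

Mn³⁺/Mn²⁺ is the cathode (higher E°), Al³⁺/Al the anode: E°cell = +1.49 − (-1.67) = +3.16 V, n = 3.
Overall: 3 Mn³⁺(aq) + Al(s) → 3 Mn²⁺(aq) + Al³⁺(aq)
Q = [Mn²⁺]^3·[Al³⁺] / ([Mn³⁺]^3); log Q = -1.009.
E = E° − (0.0592/n) log Q = +3.16 − (0.0592/3)(-1.009) = +3.180 V.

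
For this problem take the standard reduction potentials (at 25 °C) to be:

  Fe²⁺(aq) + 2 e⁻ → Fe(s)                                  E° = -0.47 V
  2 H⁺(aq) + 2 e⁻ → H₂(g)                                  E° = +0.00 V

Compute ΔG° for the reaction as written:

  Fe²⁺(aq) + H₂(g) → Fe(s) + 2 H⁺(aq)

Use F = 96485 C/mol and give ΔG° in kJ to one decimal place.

+90.7 kJ

As written, Fe²⁺/Fe is reduced (cathode) and H⁺/H₂ is oxidised (anode), so E°cell = (-0.47) − (+0.00) = -0.47 V.
Balancing electrons gives n = 2.
ΔG° = −nFE° = −(2)(96485)(-0.47) = 90,696 J = +90.7 kJ.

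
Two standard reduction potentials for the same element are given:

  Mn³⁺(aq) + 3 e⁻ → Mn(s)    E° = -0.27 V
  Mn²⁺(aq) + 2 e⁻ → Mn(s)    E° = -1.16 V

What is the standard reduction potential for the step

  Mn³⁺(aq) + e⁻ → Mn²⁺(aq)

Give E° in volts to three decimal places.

+1.510 V

Sequential free energies add, so n₃E°₃ = n₁E°₁ + n₂E°₂.
With n₃ = 3, and the known step contributing 2×(-1.16) V, the unknown satisfies 1·E° = 3×(-0.27) − 2×(-1.16) = +1.510.
E° = +1.510 / 1 = +1.510 V.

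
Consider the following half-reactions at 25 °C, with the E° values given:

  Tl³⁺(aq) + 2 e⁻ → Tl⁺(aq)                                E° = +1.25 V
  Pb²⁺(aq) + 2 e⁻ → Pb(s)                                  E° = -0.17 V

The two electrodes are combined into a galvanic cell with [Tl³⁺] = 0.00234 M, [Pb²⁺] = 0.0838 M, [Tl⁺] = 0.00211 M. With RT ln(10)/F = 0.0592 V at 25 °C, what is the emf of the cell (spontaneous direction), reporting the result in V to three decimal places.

+1.453 V

Tl³⁺/Tl⁺ is the cathode (higher E°), Pb²⁺/Pb the anode: E°cell = +1.25 − (-0.17) = +1.42 V, n = 2.
Overall: Tl³⁺(aq) + Pb(s) → Tl⁺(aq) + Pb²⁺(aq)
Q = [Tl⁺]·[Pb²⁺] / ([Tl³⁺]); log Q = -1.122.
E = E° − (0.0592/n) log Q = +1.42 − (0.0592/2)(-1.122) = +1.453 V.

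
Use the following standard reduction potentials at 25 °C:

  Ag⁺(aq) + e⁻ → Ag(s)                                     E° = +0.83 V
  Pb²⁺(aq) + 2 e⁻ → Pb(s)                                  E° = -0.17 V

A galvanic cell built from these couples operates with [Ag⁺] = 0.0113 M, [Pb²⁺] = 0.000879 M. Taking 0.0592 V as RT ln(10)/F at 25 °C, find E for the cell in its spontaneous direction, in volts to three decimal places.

Ag⁺/Ag is the cathode (higher E°), Pb²⁺/Pb the anode: E°cell = +0.83 − (-0.17) = +1.00 V, n = 2.
Overall: 2 Ag⁺(aq) + Pb(s) → 2 Ag(s) + Pb²⁺(aq)
Q = [Pb²⁺] / ([Ag⁺]^2); log Q = 0.838.
E = E° − (0.0592/n) log Q = +1.00 − (0.0592/2)(0.838) = +0.975 V.

+0.975 V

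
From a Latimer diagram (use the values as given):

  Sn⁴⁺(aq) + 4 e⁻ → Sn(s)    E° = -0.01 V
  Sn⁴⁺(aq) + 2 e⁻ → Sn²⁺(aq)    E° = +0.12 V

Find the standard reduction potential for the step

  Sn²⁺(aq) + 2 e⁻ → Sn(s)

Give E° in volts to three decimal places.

Sequential free energies add, so n₃E°₃ = n₁E°₁ + n₂E°₂.
With n₃ = 4, and the known step contributing 2×(+0.12) V, the unknown satisfies 2·E° = 4×(-0.01) − 2×(+0.12) = -0.280.
E° = -0.280 / 2 = -0.140 V.

-0.140 V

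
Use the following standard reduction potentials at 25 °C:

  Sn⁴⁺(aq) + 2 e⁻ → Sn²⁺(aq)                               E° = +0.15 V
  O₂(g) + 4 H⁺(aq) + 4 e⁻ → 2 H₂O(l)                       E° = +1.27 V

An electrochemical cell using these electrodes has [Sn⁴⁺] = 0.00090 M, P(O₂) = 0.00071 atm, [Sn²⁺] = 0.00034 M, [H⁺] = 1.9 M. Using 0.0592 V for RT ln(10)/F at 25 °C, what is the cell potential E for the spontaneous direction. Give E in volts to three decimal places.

+1.077 V

O₂/H₂O is the cathode (higher E°), Sn⁴⁺/Sn²⁺ the anode: E°cell = +1.27 − (+0.15) = +1.12 V, n = 4.
Overall: O₂(g) + 4 H⁺(aq) + 2 Sn²⁺(aq) → 2 H₂O(l) + 2 Sn⁴⁺(aq)
Q = [Sn⁴⁺]^2 / (P(O₂)·[H⁺]^4·[Sn²⁺]^2); log Q = 2.879.
E = E° − (0.0592/n) log Q = +1.12 − (0.0592/4)(2.879) = +1.077 V.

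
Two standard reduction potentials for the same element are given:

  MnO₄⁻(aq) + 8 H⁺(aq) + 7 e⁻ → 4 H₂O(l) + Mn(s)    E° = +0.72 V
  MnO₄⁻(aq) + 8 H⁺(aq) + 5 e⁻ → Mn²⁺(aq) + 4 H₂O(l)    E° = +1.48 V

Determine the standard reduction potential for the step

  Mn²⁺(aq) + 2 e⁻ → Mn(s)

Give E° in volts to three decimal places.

-1.180 V

Sequential free energies add, so n₃E°₃ = n₁E°₁ + n₂E°₂.
With n₃ = 7, and the known step contributing 5×(+1.48) V, the unknown satisfies 2·E° = 7×(+0.72) − 5×(+1.48) = -2.360.
E° = -2.360 / 2 = -1.180 V.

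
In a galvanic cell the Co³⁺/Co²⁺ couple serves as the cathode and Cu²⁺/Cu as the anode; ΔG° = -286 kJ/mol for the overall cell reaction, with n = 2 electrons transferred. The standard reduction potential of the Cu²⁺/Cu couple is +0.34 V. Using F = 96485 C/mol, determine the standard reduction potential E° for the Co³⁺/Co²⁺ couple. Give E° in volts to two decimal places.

E°cell = −ΔG°/(nF) = −(-286×10³)/((2)(96485)) = +1.482 V.
Since Co³⁺/Co²⁺ is the cathode and Cu²⁺/Cu the anode, E°cell = E°(Co³⁺/Co²⁺) − E°(Cu²⁺/Cu).
So E°(Co³⁺/Co²⁺) = E°cell + E°(Cu²⁺/Cu) = +1.482 + (+0.34) = +1.82 V.

+1.82 V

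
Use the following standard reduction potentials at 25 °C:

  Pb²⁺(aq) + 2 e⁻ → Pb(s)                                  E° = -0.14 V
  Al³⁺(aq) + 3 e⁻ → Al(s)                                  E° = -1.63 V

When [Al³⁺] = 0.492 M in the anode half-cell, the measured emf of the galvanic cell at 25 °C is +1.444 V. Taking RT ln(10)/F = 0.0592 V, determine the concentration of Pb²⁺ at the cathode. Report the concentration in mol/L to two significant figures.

Pb²⁺/Pb is the cathode, Al³⁺/Al the anode: E°cell = +1.49 V, n = 6.
Overall reaction: 3 Pb²⁺(aq) + 2 Al(s) → 3 Pb(s) + 2 Al³⁺(aq); Q = [Al³⁺]^2/[Pb²⁺]^3.
From E = E° − (0.0592/n) log Q: log Q = (E° − E)·n/0.0592 = (+1.49 − (+1.444))·6/0.0592 = 4.6622.
So 3·log[Pb²⁺] = 2·log(0.492) − log Q = -0.6161 − (4.6622) = -5.2783; log[Pb²⁺] = -5.2783 / 3 = -1.7594; [Pb²⁺] = 10^(-1.7594) ≈ 0.017 M.

0.017 M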